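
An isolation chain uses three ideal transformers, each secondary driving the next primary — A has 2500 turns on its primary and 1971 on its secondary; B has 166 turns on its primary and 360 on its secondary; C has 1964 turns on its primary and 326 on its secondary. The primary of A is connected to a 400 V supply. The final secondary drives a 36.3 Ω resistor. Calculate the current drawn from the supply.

I_supply ≈ 0.888 A

After A: V = 400.00 × 1971/2500 = 315.36 V.
After B: V = 315.36 × 360/166 = 683.91 V.
After C: V = 683.91 × 326/1964 = 113.52 V.
I_load = 113.52/36.3 = 3.1273 A, so P_out = 113.52 × 3.1273 = 355.02 W.
All ideal ⇒ P_in = P_out, so I_supply = 355.02/400 = 0.888 A.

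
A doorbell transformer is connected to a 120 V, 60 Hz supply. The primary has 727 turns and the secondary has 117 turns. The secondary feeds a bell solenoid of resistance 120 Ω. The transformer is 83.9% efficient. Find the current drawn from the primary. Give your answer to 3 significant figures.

V_s = 120 × 117/727 = 19.312 V.
I_s = V_s/R = 19.312/120 = 0.16094 A.
P_out = V_s I_s = 19.312 × 0.16094 = 3.1080 W.
P_in = P_out/η = 3.1080/0.839 = 3.7044 W.
I_p = P_in/V_p = 3.7044/120 = 0.0309 A.

I_p ≈ 0.0309 A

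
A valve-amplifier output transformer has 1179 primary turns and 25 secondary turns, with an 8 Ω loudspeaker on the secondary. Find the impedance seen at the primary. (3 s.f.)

Z_p ≈ 17800 Ω

Z_p = (N_p/N_s)² × Z_s = (1179/25)² × 8 = 17800 Ω.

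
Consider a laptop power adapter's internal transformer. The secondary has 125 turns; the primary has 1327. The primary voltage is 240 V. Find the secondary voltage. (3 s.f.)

V_s ≈ 22.6 V

V_s/V_p = N_s/N_p, so V_s = 240 × 125/1327 = 22.6 V.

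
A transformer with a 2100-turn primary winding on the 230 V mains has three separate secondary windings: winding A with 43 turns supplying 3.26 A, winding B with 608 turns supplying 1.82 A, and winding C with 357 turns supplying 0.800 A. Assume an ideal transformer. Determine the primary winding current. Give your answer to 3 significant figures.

V_A = 230 × 43/2100 = 4.7095 V; V_B = 230 × 608/2100 = 66.590 V; V_C = 230 × 357/2100 = 39.100 V.
P_out = V_A I_A + V_B I_B + V_C I_C = 4.7095×3.26 + 66.590×1.82 + 39.100×0.800 = 15.353 + 121.19 + 31.280 = 167.83 W.
Ideal ⇒ P_in = P_out, so I_p = P_out/V_p = 167.83/230 = 0.730 A.

I_p ≈ 0.730 A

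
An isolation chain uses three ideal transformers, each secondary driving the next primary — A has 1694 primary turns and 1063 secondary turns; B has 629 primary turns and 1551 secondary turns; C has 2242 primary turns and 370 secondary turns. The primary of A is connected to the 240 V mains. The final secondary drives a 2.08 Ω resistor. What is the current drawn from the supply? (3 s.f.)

After A: V = 240.00 × 1063/1694 = 150.60 V.
After B: V = 150.60 × 1551/629 = 371.36 V.
After C: V = 371.36 × 370/2242 = 61.286 V.
I_load = 61.286/2.08 = 29.464 A, so P_out = 61.286 × 29.464 = 1805.7 W.
All ideal ⇒ P_in = P_out, so I_supply = 1805.7/240 = 7.52 A.

I_supply ≈ 7.52 A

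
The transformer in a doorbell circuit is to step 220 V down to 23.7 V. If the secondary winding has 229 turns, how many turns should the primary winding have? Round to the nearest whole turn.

N_p/N_s = V_p/V_s, so N_p = 229 × 220/23.7 = 2125.7 ≈ 2126 turns.

N_p = 2126 turns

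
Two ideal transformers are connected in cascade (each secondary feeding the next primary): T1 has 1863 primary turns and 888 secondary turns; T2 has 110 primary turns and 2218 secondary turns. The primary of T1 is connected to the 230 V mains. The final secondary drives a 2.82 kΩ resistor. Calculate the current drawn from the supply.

I_supply ≈ 7.53 A

Secondary of T1: V = 230.00 × 888/1863 = 109.63 V.
Secondary of T2: V = 109.63 × 2218/110 = 2210.5 V.
I_load = 2210.5/2820 = 0.78388 A, so P_out = 2210.5 × 0.78388 = 1732.8 W.
All ideal ⇒ P_in = P_out, so I_supply = 1732.8/230 = 7.53 A.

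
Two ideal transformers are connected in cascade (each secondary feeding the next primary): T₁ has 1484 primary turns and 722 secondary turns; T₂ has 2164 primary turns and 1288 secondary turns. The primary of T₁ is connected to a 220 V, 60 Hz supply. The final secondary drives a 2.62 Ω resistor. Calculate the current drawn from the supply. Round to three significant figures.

I_supply ≈ 7.04 A

After T₁: V = 220.00 × 722/1484 = 107.04 V.
After T₂: V = 107.04 × 1288/2164 = 63.707 V.
I_load = 63.707/2.62 = 24.316 A, so P_out = 63.707 × 24.316 = 1549.1 W.
All ideal ⇒ P_in = P_out, so I_supply = 1549.1/220 = 7.04 A.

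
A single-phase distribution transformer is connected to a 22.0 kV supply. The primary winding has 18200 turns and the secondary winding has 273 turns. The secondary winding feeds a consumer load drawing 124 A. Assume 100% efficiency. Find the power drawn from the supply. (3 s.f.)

I_p = I_s × N_s/N_p = 124 × 273/18200 = 1.8600 A.
P = V_p I_p = 22000 × 1.8600 = 40900 W.

P ≈ 40900 W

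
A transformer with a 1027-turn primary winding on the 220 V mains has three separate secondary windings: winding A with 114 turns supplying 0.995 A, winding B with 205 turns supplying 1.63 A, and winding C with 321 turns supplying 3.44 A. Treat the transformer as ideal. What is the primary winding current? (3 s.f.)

I_p ≈ 1.51 A

V_A = 220 × 114/1027 = 24.421 V; V_B = 220 × 205/1027 = 43.914 V; V_C = 220 × 321/1027 = 68.763 V.
P_out = V_A I_A + V_B I_B + V_C I_C = 24.421×0.995 + 43.914×1.63 + 68.763×3.44 = 24.299 + 71.580 + 236.55 = 332.42 W.
Ideal ⇒ P_in = P_out, so I_p = P_out/V_p = 332.42/220 = 1.51 A.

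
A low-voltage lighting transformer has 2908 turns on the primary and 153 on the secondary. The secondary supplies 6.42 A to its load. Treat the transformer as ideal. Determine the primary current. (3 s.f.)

For an ideal transformer I_p/I_s = N_s/N_p, so I_p = 6.42 × 153/2908 = 0.338 A.

I_p ≈ 0.338 A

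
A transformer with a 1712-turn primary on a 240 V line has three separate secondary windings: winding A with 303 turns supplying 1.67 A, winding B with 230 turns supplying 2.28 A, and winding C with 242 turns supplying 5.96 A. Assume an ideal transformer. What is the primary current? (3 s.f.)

V_A = 240 × 303/1712 = 42.477 V; V_B = 240 × 230/1712 = 32.243 V; V_C = 240 × 242/1712 = 33.925 V.
P_out = V_A I_A + V_B I_B + V_C I_C = 42.477×1.67 + 32.243×2.28 + 33.925×5.96 = 70.936 + 73.514 + 202.19 = 346.64 W.
Ideal ⇒ P_in = P_out, so I_p = P_out/V_p = 346.64/240 = 1.44 A.

I_p ≈ 1.44 A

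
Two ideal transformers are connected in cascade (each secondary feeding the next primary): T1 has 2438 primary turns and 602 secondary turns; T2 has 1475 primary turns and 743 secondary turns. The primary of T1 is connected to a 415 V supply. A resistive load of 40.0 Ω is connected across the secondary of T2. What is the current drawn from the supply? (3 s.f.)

After T1: V = 415.00 × 602/2438 = 102.47 V.
After T2: V = 102.47 × 743/1475 = 51.619 V.
I_load = 51.619/40.0 = 1.2905 A, so P_out = 51.619 × 1.2905 = 66.612 W.
All ideal ⇒ P_in = P_out, so I_supply = 66.612/415 = 0.161 A.

I_supply ≈ 0.161 A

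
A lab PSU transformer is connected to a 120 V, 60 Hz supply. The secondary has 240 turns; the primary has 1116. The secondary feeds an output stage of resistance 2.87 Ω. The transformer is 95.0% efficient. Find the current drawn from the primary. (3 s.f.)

I_p ≈ 2.04 A

V_s = 120 × 240/1116 = 25.806 V.
I_s = V_s/R = 25.806/2.87 = 8.9918 A.
P_out = V_s I_s = 25.806 × 8.9918 = 232.05 W.
P_in = P_out/η = 232.05/0.950 = 244.26 W.
I_p = P_in/V_p = 244.26/120 = 2.04 A.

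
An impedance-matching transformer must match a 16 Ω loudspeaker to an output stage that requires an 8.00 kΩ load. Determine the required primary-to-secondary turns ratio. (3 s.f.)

N_p/N_s ≈ 22.4

Z_p/Z_s = (N_p/N_s)², so N_p/N_s = √(8000/16) = √500 = 22.4.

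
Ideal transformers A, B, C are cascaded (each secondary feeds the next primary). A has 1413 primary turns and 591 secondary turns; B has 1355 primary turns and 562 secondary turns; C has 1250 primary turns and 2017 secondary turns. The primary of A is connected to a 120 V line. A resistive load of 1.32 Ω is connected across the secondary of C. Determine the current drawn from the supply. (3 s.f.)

I_supply ≈ 7.12 A

Secondary of A: V = 120.00 × 591/1413 = 50.191 V.
Secondary of B: V = 50.191 × 562/1355 = 20.817 V.
Secondary of C: V = 20.817 × 2017/1250 = 33.591 V.
I_load = 33.591/1.32 = 25.448 A, so P_out = 33.591 × 25.448 = 854.80 W.
All ideal ⇒ P_in = P_out, so I_supply = 854.80/120 = 7.12 A.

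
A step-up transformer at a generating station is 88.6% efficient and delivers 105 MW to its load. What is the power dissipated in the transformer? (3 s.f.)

P_loss ≈ 1.35×10^7 W

P_in = P_out/η = 1.05×10^8/0.886 = 1.18510×10^8 W.
P_loss = P_in − P_out = 1.18510×10^8 − 1.05×10^8 = 1.35×10^7 W.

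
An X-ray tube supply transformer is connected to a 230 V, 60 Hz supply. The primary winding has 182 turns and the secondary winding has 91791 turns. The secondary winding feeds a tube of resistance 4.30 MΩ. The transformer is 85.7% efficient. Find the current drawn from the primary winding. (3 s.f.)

V_s = 230 × 91791/182 = 116000 V.
I_s = V_s/R = 116000/(4.30×10^6) = 0.026977 A.
P_out = V_s I_s = 116000 × 0.026977 = 3129.3 W.
P_in = P_out/η = 3129.3/0.857 = 3651.4 W.
I_p = P_in/V_p = 3651.4/230 = 15.9 A.

I_p ≈ 15.9 A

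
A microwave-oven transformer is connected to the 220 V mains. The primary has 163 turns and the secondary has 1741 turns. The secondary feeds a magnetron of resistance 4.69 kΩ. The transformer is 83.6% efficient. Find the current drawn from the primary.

V_s = 220 × 1741/163 = 2349.8 V.
I_s = V_s/R = 2349.8/4690 = 0.50103 A.
P_out = V_s I_s = 2349.8 × 0.50103 = 1177.3 W.
P_in = P_out/η = 1177.3/0.836 = 1408.3 W.
I_p = P_in/V_p = 1408.3/220 = 6.40 A.

I_p ≈ 6.40 A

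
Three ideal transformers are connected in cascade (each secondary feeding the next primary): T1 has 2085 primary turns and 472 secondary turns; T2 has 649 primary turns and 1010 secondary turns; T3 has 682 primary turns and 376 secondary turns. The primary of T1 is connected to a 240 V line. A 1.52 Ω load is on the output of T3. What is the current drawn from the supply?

I_supply ≈ 5.96 A

Secondary of T1: V = 240.00 × 472/2085 = 54.331 V.
Secondary of T2: V = 54.331 × 1010/649 = 84.552 V.
Secondary of T3: V = 84.552 × 376/682 = 46.615 V.
I_load = 46.615/1.52 = 30.668 A, so P_out = 46.615 × 30.668 = 1429.6 W.
All ideal ⇒ P_in = P_out, so I_supply = 1429.6/240 = 5.96 A.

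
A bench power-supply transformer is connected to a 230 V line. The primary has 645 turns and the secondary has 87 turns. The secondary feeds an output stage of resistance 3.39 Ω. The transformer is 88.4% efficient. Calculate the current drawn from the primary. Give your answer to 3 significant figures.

I_p ≈ 1.40 A

V_s = 230 × 87/645 = 31.023 V.
I_s = V_s/R = 31.023/3.39 = 9.1514 A.
P_out = V_s I_s = 31.023 × 9.1514 = 283.91 W.
P_in = P_out/η = 283.91/0.884 = 321.16 W.
I_p = P_in/V_p = 321.16/230 = 1.40 A.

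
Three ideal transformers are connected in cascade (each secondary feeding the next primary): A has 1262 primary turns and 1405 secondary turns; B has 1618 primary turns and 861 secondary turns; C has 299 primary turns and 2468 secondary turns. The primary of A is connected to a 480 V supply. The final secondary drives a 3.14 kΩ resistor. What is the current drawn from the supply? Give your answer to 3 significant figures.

I_supply ≈ 3.66 A

After A: V = 480.00 × 1405/1262 = 534.39 V.
After B: V = 534.39 × 861/1618 = 284.37 V.
After C: V = 284.37 × 2468/299 = 2347.2 V.
I_load = 2347.2/3140 = 0.74753 A, so P_out = 2347.2 × 0.74753 = 1754.6 W.
All ideal ⇒ P_in = P_out, so I_supply = 1754.6/480 = 3.66 A.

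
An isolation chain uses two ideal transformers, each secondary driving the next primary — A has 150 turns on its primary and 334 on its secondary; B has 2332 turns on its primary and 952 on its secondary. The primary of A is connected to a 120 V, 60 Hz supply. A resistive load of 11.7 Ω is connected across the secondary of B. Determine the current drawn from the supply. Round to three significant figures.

I_supply ≈ 8.47 A

After A: V = 120.00 × 334/150 = 267.20 V.
After B: V = 267.20 × 952/2332 = 109.08 V.
I_load = 109.08/11.7 = 9.3231 A, so P_out = 109.08 × 9.3231 = 1017.0 W.
All ideal ⇒ P_in = P_out, so I_supply = 1017.0/120 = 8.47 A.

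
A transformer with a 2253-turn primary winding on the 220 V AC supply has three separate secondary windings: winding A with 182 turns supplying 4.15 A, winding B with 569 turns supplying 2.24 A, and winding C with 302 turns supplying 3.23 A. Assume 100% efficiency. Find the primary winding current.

I_p ≈ 1.33 A

V_A = 220 × 182/2253 = 17.772 V; V_B = 220 × 569/2253 = 55.561 V; V_C = 220 × 302/2253 = 29.490 V.
P_out = V_A I_A + V_B I_B + V_C I_C = 17.772×4.15 + 55.561×2.24 + 29.490×3.23 = 73.753 + 124.46 + 95.251 = 293.46 W.
Ideal ⇒ P_in = P_out, so I_p = P_out/V_p = 293.46/220 = 1.33 A.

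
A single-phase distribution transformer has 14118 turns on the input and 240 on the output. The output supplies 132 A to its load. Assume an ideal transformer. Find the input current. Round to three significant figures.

For an ideal transformer I_in/I_out = N_out/N_in, so I_in = 132 × 240/14118 = 2.24 A.

I_in ≈ 2.24 A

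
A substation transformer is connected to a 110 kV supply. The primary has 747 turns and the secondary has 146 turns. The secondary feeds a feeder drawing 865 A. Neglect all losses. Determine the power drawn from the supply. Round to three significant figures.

I_p = I_s × N_s/N_p = 865 × 146/747 = 169.06 A.
P = V_p I_p = 110000 × 169.06 = 1.86×10^7 W.

P ≈ 1.86×10^7 W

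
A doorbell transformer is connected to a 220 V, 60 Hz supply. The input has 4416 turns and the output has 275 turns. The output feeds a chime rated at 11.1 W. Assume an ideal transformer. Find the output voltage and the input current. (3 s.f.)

V_out = V_in × N_out/N_in = 220 × 275/4416 = 13.700 V.
I_out = P/V_out = 11.1/13.700 = 0.81021 A.
I_in = I_out × N_out/N_in = 0.81021 × 275/4416 = 0.0505 A.

V_out ≈ 13.7 V, I_in ≈ 0.0505 A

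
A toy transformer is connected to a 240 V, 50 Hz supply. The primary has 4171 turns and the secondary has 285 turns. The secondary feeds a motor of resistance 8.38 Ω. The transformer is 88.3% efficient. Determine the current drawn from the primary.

I_p ≈ 0.151 A

V_s = 240 × 285/4171 = 16.399 V.
I_s = V_s/R = 16.399/8.38 = 1.9569 A.
P_out = V_s I_s = 16.399 × 1.9569 = 32.091 W.
P_in = P_out/η = 32.091/0.883 = 36.344 W.
I_p = P_in/V_p = 36.344/240 = 0.151 A.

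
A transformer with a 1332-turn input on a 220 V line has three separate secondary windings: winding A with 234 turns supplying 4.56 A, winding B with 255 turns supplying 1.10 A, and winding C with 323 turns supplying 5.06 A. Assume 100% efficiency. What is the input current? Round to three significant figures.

I_in ≈ 2.24 A

V_A = 220 × 234/1332 = 38.649 V; V_B = 220 × 255/1332 = 42.117 V; V_C = 220 × 323/1332 = 53.348 V.
P_out = V_A I_A + V_B I_B + V_C I_C = 38.649×4.56 + 42.117×1.10 + 53.348×5.06 = 176.24 + 46.329 + 269.94 = 492.51 W.
Ideal ⇒ P_in = P_out, so I_in = P_out/V_in = 492.51/220 = 2.24 A.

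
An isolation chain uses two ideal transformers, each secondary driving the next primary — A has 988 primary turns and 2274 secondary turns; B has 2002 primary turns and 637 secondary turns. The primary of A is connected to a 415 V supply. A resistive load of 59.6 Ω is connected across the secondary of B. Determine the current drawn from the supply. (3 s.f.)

After A: V = 415.00 × 2274/988 = 955.17 V.
After B: V = 955.17 × 637/2002 = 303.92 V.
I_load = 303.92/59.6 = 5.0993 A, so P_out = 303.92 × 5.0993 = 1549.8 W.
All ideal ⇒ P_in = P_out, so I_supply = 1549.8/415 = 3.73 A.

I_supply ≈ 3.73 A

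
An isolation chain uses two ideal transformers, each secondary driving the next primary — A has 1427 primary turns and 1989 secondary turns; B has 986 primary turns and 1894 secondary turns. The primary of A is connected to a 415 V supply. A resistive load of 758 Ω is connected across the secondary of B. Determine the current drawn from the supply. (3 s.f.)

I_supply ≈ 3.92 A

Secondary of A: V = 415.00 × 1989/1427 = 578.44 V.
Secondary of B: V = 578.44 × 1894/986 = 1111.1 V.
I_load = 1111.1/758 = 1.4659 A, so P_out = 1111.1 × 1.4659 = 1628.8 W.
All ideal ⇒ P_in = P_out, so I_supply = 1628.8/415 = 3.92 A.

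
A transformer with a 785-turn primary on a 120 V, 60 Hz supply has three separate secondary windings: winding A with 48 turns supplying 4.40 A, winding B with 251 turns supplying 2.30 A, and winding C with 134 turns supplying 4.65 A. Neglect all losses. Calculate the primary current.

I_p ≈ 1.80 A

V_A = 120 × 48/785 = 7.3376 V; V_B = 120 × 251/785 = 38.369 V; V_C = 120 × 134/785 = 20.484 V.
P_out = V_A I_A + V_B I_B + V_C I_C = 7.3376×4.40 + 38.369×2.30 + 20.484×4.65 = 32.285 + 88.250 + 95.251 = 215.79 W.
Ideal ⇒ P_in = P_out, so I_p = P_out/V_p = 215.79/120 = 1.80 A.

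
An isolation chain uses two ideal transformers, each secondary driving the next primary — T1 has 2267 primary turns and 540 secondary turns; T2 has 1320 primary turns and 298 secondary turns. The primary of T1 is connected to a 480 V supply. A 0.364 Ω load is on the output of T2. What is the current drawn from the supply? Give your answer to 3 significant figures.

I_supply ≈ 3.81 A

After T1: V = 480.00 × 540/2267 = 114.34 V.
After T2: V = 114.34 × 298/1320 = 25.812 V.
I_load = 25.812/0.364 = 70.913 A, so P_out = 25.812 × 70.913 = 1830.4 W.
All ideal ⇒ P_in = P_out, so I_supply = 1830.4/480 = 3.81 A.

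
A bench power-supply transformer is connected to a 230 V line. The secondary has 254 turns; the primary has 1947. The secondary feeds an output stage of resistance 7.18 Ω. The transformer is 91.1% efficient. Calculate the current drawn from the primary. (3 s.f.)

V_s = 230 × 254/1947 = 30.005 V.
I_s = V_s/R = 30.005/7.18 = 4.1790 A.
P_out = V_s I_s = 30.005 × 4.1790 = 125.39 W.
P_in = P_out/η = 125.39/0.911 = 137.64 W.
I_p = P_in/V_p = 137.64/230 = 0.598 A.

I_p ≈ 0.598 A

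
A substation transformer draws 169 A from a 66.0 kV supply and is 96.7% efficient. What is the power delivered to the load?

P_in = V_in I_in = 66000 × 169 = 1.1154×10^7 W.
P_out = η P_in = 0.967 × 1.1154×10^7 = 1.08×10^7 W.

P_out ≈ 1.08×10^7 W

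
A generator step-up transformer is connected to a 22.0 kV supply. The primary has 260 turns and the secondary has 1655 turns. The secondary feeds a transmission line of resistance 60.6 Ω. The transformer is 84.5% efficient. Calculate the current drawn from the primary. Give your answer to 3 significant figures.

I_p ≈ 17400 A

V_s = 22000 × 1655/260 = 140040 V.
I_s = V_s/R = 140040/60.6 = 2310.9 A.
P_out = V_s I_s = 140040 × 2310.9 = 3.2361×10^8 W.
P_in = P_out/η = 3.2361×10^8/0.845 = 3.8297×10^8 W.
I_p = P_in/V_p = 3.8297×10^8/22000 = 17400 A.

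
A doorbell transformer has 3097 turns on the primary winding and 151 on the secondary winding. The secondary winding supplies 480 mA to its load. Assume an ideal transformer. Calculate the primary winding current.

I_p ≈ 0.0234 A

For an ideal transformer I_p/I_s = N_s/N_p, so I_p = 0.480 × 151/3097 = 0.0234 A.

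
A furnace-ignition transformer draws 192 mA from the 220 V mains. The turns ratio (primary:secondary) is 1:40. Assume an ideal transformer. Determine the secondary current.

I_s ≈ 0.00480 A

I_s/I_p = N_p/N_s, so I_s = 0.192 × 1/40 = 0.00480 A.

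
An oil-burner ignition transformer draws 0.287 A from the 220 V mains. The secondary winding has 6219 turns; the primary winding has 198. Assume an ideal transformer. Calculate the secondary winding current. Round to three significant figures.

I_s/I_p = N_p/N_s, so I_s = 0.287 × 198/6219 = 0.00914 A.

I_s ≈ 0.00914 A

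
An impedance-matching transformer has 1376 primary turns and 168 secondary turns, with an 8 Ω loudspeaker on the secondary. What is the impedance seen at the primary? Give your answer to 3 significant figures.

Z_p ≈ 537 Ω

Z_p = (N_p/N_s)² × Z_s = (1376/168)² × 8 = 537 Ω.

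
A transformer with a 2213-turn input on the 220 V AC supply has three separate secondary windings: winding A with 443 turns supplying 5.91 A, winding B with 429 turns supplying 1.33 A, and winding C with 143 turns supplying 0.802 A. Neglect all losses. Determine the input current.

V_A = 220 × 443/2213 = 44.040 V; V_B = 220 × 429/2213 = 42.648 V; V_C = 220 × 143/2213 = 14.216 V.
P_out = V_A I_A + V_B I_B + V_C I_C = 44.040×5.91 + 42.648×1.33 + 14.216×0.802 = 260.28 + 56.722 + 11.401 = 328.40 W.
Ideal ⇒ P_in = P_out, so I_in = P_out/V_in = 328.40/220 = 1.49 A.

I_in ≈ 1.49 A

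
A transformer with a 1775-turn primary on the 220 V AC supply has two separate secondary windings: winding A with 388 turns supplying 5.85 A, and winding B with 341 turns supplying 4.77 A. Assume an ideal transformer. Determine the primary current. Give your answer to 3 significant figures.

I_p ≈ 2.20 A

V_A = 220 × 388/1775 = 48.090 V; V_B = 220 × 341/1775 = 42.265 V.
P_out = V_A I_A + V_B I_B = 48.090×5.85 + 42.265×4.77 = 281.33 + 201.60 = 482.93 W.
Ideal ⇒ P_in = P_out, so I_p = P_out/V_p = 482.93/220 = 2.20 A.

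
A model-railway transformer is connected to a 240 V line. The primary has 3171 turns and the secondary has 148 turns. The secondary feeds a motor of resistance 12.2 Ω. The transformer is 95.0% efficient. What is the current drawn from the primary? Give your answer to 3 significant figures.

I_p ≈ 0.0451 A

V_s = 240 × 148/3171 = 11.202 V.
I_s = V_s/R = 11.202/12.2 = 0.91816 A.
P_out = V_s I_s = 11.202 × 0.91816 = 10.285 W.
P_in = P_out/η = 10.285/0.950 = 10.826 W.
I_p = P_in/V_p = 10.826/240 = 0.0451 A.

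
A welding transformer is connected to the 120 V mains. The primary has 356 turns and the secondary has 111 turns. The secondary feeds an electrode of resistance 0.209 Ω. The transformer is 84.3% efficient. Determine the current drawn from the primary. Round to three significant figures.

I_p ≈ 66.2 A

V_s = 120 × 111/356 = 37.416 V.
I_s = V_s/R = 37.416/0.209 = 179.02 A.
P_out = V_s I_s = 37.416 × 179.02 = 6698.3 W.
P_in = P_out/η = 6698.3/0.843 = 7945.7 W.
I_p = P_in/V_p = 7945.7/120 = 66.2 A.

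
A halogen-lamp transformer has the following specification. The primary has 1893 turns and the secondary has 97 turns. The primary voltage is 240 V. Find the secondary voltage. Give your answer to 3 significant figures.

V_s ≈ 12.3 V

V_s/V_p = N_s/N_p, so V_s = 240 × 97/1893 = 12.3 V.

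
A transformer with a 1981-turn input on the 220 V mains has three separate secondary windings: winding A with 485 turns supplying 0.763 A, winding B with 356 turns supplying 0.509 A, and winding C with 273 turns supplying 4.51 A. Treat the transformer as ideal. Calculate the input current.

I_in ≈ 0.900 A

V_A = 220 × 485/1981 = 53.862 V; V_B = 220 × 356/1981 = 39.536 V; V_C = 220 × 273/1981 = 30.318 V.
P_out = V_A I_A + V_B I_B + V_C I_C = 53.862×0.763 + 39.536×0.509 + 30.318×4.51 = 41.096 + 20.124 + 136.73 = 197.95 W.
Ideal ⇒ P_in = P_out, so I_in = P_out/V_in = 197.95/220 = 0.900 A.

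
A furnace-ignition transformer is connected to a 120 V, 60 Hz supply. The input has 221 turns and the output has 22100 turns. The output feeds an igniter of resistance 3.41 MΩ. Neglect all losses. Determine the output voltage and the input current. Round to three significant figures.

V_out ≈ 12000 V, I_in ≈ 0.352 A

V_out = V_in × N_out/N_in = 120 × 22100/221 = 12000 V.
I_out = V_out/R = 12000/(3.41×10^6) = 0.0035191 A.
I_in = I_out × N_out/N_in = 0.0035191 × 22100/221 = 0.352 A.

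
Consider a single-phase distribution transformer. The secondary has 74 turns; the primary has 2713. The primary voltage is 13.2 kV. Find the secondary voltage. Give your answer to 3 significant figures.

V_s ≈ 360 V

V_s/V_p = N_s/N_p, so V_s = 13200 × 74/2713 = 360 V.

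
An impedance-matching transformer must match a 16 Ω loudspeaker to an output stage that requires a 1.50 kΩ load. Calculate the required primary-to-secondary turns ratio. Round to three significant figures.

N_p/N_s ≈ 9.68

Z_p/Z_s = (N_p/N_s)², so N_p/N_s = √(1500/16) = √93.8 = 9.68.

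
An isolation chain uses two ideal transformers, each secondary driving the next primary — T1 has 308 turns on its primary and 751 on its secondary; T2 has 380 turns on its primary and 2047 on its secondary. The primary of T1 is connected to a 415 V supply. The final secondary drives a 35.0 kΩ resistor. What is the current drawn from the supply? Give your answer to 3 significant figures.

I_supply ≈ 2.05 A

After T1: V = 415.00 × 751/308 = 1011.9 V.
After T2: V = 1011.9 × 2047/380 = 5450.9 V.
I_load = 5450.9/35000 = 0.15574 A, so P_out = 5450.9 × 0.15574 = 848.94 W.
All ideal ⇒ P_in = P_out, so I_supply = 848.94/415 = 2.05 A.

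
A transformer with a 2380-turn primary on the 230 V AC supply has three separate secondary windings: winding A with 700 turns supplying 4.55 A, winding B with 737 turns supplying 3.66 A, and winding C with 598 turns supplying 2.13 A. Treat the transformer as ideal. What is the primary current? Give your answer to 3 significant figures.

I_p ≈ 3.01 A

V_A = 230 × 700/2380 = 67.647 V; V_B = 230 × 737/2380 = 71.223 V; V_C = 230 × 598/2380 = 57.790 V.
P_out = V_A I_A + V_B I_B + V_C I_C = 67.647×4.55 + 71.223×3.66 + 57.790×2.13 = 307.79 + 260.68 + 123.09 = 691.56 W.
Ideal ⇒ P_in = P_out, so I_p = P_out/V_p = 691.56/230 = 3.01 A.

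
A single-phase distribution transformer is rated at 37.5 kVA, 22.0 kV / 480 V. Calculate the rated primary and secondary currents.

I_p = S/V_p = 37500/22000 = 1.70 A.
I_s = S/V_s = 37500/480 = 78.1 A.

I_p ≈ 1.70 A, I_s ≈ 78.1 A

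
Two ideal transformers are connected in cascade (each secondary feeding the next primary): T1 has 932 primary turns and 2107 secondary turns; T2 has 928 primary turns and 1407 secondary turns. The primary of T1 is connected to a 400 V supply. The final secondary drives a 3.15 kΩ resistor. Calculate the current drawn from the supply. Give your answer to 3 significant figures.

Secondary of T1: V = 400.00 × 2107/932 = 904.29 V.
Secondary of T2: V = 904.29 × 1407/928 = 1371.1 V.
I_load = 1371.1/3150 = 0.43526 A, so P_out = 1371.1 × 0.43526 = 596.76 W.
All ideal ⇒ P_in = P_out, so I_supply = 596.76/400 = 1.49 A.

I_supply ≈ 1.49 A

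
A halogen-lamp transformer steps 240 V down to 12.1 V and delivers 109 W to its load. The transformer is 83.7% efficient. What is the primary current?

I_p ≈ 0.543 A

P_in = P_out/η = 109/0.837 = 130.23 W.
I_p = P_in/V_p = 130.23/240 = 0.543 A.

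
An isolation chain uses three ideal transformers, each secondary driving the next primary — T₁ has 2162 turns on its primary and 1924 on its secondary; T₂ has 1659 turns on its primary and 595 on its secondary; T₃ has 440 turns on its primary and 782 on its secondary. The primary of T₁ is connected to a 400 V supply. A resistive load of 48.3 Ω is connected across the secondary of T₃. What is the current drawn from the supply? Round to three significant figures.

I_supply ≈ 2.66 A

Secondary of T₁: V = 400.00 × 1924/2162 = 355.97 V.
Secondary of T₂: V = 355.97 × 595/1659 = 127.67 V.
Secondary of T₃: V = 127.67 × 782/440 = 226.90 V.
I_load = 226.90/48.3 = 4.6977 A, so P_out = 226.90 × 4.6977 = 1065.9 W.
All ideal ⇒ P_in = P_out, so I_supply = 1065.9/400 = 2.66 A.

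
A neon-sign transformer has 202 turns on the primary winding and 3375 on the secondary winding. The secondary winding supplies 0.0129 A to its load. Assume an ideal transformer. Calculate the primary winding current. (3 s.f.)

For an ideal transformer I_p/I_s = N_s/N_p, so I_p = 0.0129 × 3375/202 = 0.216 A.

I_p ≈ 0.216 A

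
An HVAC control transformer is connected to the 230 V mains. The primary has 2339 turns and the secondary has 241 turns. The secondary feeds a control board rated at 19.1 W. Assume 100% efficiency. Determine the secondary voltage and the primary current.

V_s = V_p × N_s/N_p = 230 × 241/2339 = 23.698 V.
I_s = P/V_s = 19.1/23.698 = 0.80597 A.
I_p = I_s × N_s/N_p = 0.80597 × 241/2339 = 0.0830 A.

V_s ≈ 23.7 V, I_p ≈ 0.0830 A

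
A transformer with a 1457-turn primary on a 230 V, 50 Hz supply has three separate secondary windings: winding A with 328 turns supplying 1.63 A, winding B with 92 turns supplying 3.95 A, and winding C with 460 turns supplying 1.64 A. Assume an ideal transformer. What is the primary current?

V_A = 230 × 328/1457 = 51.778 V; V_B = 230 × 92/1457 = 14.523 V; V_C = 230 × 460/1457 = 72.615 V.
P_out = V_A I_A + V_B I_B + V_C I_C = 51.778×1.63 + 14.523×3.95 + 72.615×1.64 = 84.398 + 57.366 + 119.09 = 260.85 W.
Ideal ⇒ P_in = P_out, so I_p = P_out/V_p = 260.85/230 = 1.13 A.

I_p ≈ 1.13 A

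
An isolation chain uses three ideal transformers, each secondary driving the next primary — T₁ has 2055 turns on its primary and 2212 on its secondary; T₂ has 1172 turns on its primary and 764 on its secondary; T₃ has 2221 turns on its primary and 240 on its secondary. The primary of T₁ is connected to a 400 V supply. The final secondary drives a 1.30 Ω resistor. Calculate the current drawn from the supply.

Secondary of T₁: V = 400.00 × 2212/2055 = 430.56 V.
Secondary of T₂: V = 430.56 × 764/1172 = 280.67 V.
Secondary of T₃: V = 280.67 × 240/2221 = 30.329 V.
I_load = 30.329/1.30 = 23.330 A, so P_out = 30.329 × 23.330 = 707.59 W.
All ideal ⇒ P_in = P_out, so I_supply = 707.59/400 = 1.77 A.

I_supply ≈ 1.77 A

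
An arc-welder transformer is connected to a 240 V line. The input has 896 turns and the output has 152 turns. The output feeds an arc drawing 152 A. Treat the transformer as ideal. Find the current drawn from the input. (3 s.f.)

For an ideal transformer I_in N_in = I_out N_out, so I_in = 152 × 152/896 = 25.8 A.

I_in ≈ 25.8 A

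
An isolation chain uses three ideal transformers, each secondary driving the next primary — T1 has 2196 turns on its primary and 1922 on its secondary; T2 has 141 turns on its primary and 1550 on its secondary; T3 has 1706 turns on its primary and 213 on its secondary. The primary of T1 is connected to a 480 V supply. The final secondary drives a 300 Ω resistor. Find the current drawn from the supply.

I_supply ≈ 2.31 A

Secondary of T1: V = 480.00 × 1922/2196 = 420.11 V.
Secondary of T2: V = 420.11 × 1550/141 = 4618.2 V.
Secondary of T3: V = 4618.2 × 213/1706 = 576.60 V.
I_load = 576.60/300 = 1.9220 A, so P_out = 576.60 × 1.9220 = 1108.2 W.
All ideal ⇒ P_in = P_out, so I_supply = 1108.2/480 = 2.31 A.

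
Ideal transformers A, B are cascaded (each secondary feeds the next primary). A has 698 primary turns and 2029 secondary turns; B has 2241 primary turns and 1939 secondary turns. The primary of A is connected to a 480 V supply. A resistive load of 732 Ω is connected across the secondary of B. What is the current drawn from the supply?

I_supply ≈ 4.15 A

After A: V = 480.00 × 2029/698 = 1395.3 V.
After B: V = 1395.3 × 1939/2241 = 1207.3 V.
I_load = 1207.3/732 = 1.6493 A, so P_out = 1207.3 × 1.6493 = 1991.1 W.
All ideal ⇒ P_in = P_out, so I_supply = 1991.1/480 = 4.15 A.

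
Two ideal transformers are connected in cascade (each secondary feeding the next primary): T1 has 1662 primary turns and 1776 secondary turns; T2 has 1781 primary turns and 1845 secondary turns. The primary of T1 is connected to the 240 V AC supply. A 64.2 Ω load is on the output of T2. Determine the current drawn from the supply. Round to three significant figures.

Secondary of T1: V = 240.00 × 1776/1662 = 256.46 V.
Secondary of T2: V = 256.46 × 1845/1781 = 265.68 V.
I_load = 265.68/64.2 = 4.1383 A, so P_out = 265.68 × 4.1383 = 1099.5 W.
All ideal ⇒ P_in = P_out, so I_supply = 1099.5/240 = 4.58 A.

I_supply ≈ 4.58 A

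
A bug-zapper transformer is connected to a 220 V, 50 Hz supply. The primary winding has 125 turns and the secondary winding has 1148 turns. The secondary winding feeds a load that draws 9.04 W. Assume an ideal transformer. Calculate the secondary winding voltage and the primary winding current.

V_s = V_p × N_s/N_p = 220 × 1148/125 = 2020.5 V.
I_s = P/V_s = 9.04/2020.5 = 0.0044742 A.
I_p = I_s × N_s/N_p = 0.0044742 × 1148/125 = 0.0411 A.

V_s ≈ 2020 V, I_p ≈ 0.0411 A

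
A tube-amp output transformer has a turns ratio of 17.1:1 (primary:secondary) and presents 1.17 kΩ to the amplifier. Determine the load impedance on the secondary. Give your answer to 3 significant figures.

Z_s = Z_p/(N_p/N_s)² = 1170/17.1² = 4.00 Ω.

Z_s ≈ 4.00 Ω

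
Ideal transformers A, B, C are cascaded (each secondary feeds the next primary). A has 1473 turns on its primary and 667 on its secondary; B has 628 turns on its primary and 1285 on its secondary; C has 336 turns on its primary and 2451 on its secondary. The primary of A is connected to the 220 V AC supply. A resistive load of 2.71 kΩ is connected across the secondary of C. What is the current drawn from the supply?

I_supply ≈ 3.71 A

Secondary of A: V = 220.00 × 667/1473 = 99.620 V.
Secondary of B: V = 99.620 × 1285/628 = 203.84 V.
Secondary of C: V = 203.84 × 2451/336 = 1486.9 V.
I_load = 1486.9/2710 = 0.54869 A, so P_out = 1486.9 × 0.54869 = 815.86 W.
All ideal ⇒ P_in = P_out, so I_supply = 815.86/220 = 3.71 A.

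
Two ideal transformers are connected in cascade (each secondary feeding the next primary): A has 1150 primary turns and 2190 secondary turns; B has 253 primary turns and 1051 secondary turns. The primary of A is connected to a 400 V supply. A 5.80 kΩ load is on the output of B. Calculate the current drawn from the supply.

I_supply ≈ 4.32 A

Secondary of A: V = 400.00 × 2190/1150 = 761.74 V.
Secondary of B: V = 761.74 × 1051/253 = 3164.4 V.
I_load = 3164.4/5800 = 0.54558 A, so P_out = 3164.4 × 0.54558 = 1726.4 W.
All ideal ⇒ P_in = P_out, so I_supply = 1726.4/400 = 4.32 A.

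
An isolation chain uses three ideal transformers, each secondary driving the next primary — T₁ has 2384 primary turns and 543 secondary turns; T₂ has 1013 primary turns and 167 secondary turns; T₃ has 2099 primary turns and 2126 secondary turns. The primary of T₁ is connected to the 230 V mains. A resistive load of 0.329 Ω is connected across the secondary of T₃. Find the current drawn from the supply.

I_supply ≈ 1.01 A

After T₁: V = 230.00 × 543/2384 = 52.387 V.
After T₂: V = 52.387 × 167/1013 = 8.6363 V.
After T₃: V = 8.6363 × 2126/2099 = 8.7474 V.
I_load = 8.7474/0.329 = 26.588 A, so P_out = 8.7474 × 26.588 = 232.57 W.
All ideal ⇒ P_in = P_out, so I_supply = 232.57/230 = 1.01 A.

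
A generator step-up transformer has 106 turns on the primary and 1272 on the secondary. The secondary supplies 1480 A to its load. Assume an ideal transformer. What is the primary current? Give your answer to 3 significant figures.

I_p ≈ 17800 A

For an ideal transformer I_p/I_s = N_s/N_p, so I_p = 1480 × 1272/106 = 17800 A.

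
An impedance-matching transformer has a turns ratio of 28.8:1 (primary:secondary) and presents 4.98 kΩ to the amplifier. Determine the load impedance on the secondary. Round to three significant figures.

Z_s ≈ 6.00 Ω

Z_s = Z_p/(N_p/N_s)² = 4980/28.8² = 6.00 Ω.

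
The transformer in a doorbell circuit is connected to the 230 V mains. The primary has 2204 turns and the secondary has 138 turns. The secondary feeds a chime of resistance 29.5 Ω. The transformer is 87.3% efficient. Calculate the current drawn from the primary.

I_p ≈ 0.0350 A

V_s = 230 × 138/2204 = 14.401 V.
I_s = V_s/R = 14.401/29.5 = 0.48817 A.
P_out = V_s I_s = 14.401 × 0.48817 = 7.0302 W.
P_in = P_out/η = 7.0302/0.873 = 8.0529 W.
I_p = P_in/V_p = 8.0529/230 = 0.0350 A.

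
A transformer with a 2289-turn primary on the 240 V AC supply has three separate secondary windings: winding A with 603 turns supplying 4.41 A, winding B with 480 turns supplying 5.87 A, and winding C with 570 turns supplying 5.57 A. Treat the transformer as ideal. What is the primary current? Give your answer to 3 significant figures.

V_A = 240 × 603/2289 = 63.224 V; V_B = 240 × 480/2289 = 50.328 V; V_C = 240 × 570/2289 = 59.764 V.
P_out = V_A I_A + V_B I_B + V_C I_C = 63.224×4.41 + 50.328×5.87 + 59.764×5.57 = 278.82 + 295.42 + 332.89 = 907.13 W.
Ideal ⇒ P_in = P_out, so I_p = P_out/V_p = 907.13/240 = 3.78 A.

I_p ≈ 3.78 A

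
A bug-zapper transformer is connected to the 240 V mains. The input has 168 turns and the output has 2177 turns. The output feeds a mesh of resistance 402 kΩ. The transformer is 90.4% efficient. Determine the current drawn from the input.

I_in ≈ 0.111 A

V_out = 240 × 2177/168 = 3110.0 V.
I_out = V_out/R = 3110.0/402000 = 0.0077363 A.
P_out = V_out I_out = 3110.0 × 0.0077363 = 24.060 W.
P_in = P_out/η = 24.060/0.904 = 26.615 W.
I_in = P_in/V_in = 26.615/240 = 0.111 A.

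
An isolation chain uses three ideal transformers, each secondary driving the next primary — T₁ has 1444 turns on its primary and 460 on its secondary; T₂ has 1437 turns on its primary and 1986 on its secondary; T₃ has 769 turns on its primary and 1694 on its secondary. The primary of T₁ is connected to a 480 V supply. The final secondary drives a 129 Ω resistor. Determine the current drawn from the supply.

I_supply ≈ 3.50 A

Secondary of T₁: V = 480.00 × 460/1444 = 152.91 V.
Secondary of T₂: V = 152.91 × 1986/1437 = 211.33 V.
Secondary of T₃: V = 211.33 × 1694/769 = 465.52 V.
I_load = 465.52/129 = 3.6087 A, so P_out = 465.52 × 3.6087 = 1679.9 W.
All ideal ⇒ P_in = P_out, so I_supply = 1679.9/480 = 3.50 A.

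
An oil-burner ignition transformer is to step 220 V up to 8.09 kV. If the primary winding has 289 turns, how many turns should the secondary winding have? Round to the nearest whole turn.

N_s/N_p = V_s/V_p, so N_s = 289 × 8090/220 = 10627.3 ≈ 10627 turns.

N_s = 10627 turns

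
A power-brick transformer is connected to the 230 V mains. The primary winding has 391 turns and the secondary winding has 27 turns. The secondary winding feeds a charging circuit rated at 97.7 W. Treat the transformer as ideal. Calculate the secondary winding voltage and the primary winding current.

V_s = V_p × N_s/N_p = 230 × 27/391 = 15.882 V.
I_s = P/V_s = 97.7/15.882 = 6.1515 A.
I_p = I_s × N_s/N_p = 6.1515 × 27/391 = 0.425 A.

V_s ≈ 15.9 V, I_p ≈ 0.425 A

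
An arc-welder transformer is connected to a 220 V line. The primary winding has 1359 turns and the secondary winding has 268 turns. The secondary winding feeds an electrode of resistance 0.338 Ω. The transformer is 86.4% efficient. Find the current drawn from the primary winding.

V_s = 220 × 268/1359 = 43.385 V.
I_s = V_s/R = 43.385/0.338 = 128.36 A.
P_out = V_s I_s = 43.385 × 128.36 = 5568.8 W.
P_in = P_out/η = 5568.8/0.864 = 6445.3 W.
I_p = P_in/V_p = 6445.3/220 = 29.3 A.

I_p ≈ 29.3 A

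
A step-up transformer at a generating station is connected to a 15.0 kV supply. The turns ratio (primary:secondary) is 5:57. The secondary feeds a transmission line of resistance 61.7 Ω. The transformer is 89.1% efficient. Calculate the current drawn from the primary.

I_p ≈ 35500 A

V_s = 15000 × 57/5 = 171000 V.
I_s = V_s/R = 171000/61.7 = 2771.5 A.
P_out = V_s I_s = 171000 × 2771.5 = 4.7392×10^8 W.
P_in = P_out/η = 4.7392×10^8/0.891 = 5.3190×10^8 W.
I_p = P_in/V_p = 5.3190×10^8/15000 = 35500 A.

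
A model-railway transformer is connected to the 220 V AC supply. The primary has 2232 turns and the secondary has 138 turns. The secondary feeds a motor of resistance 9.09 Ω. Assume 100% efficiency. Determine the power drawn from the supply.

P ≈ 20.4 W

V_s = V_p × N_s/N_p = 220 × 138/2232 = 13.602 V.
I_s = V_s/R = 13.602/9.09 = 1.4964 A.
I_p = I_s × N_s/N_p = 1.4964 × 138/2232 = 0.092519 A.
P = V_p I_p = 220 × 0.092519 = 20.4 W.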